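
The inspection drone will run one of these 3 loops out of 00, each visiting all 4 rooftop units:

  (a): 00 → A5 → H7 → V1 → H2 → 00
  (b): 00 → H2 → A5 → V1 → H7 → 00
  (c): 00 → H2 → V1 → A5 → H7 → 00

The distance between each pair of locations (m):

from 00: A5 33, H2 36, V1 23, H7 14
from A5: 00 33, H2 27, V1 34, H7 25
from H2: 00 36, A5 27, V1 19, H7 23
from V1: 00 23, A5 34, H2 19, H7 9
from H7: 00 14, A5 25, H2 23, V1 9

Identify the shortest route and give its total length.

120 m — (b) is the shortest.

(a): 33 + 25 + 9 + 19 + 36 = 122
(b): 36 + 27 + 34 + 9 + 14 = 120
(c): 36 + 19 + 34 + 25 + 14 = 128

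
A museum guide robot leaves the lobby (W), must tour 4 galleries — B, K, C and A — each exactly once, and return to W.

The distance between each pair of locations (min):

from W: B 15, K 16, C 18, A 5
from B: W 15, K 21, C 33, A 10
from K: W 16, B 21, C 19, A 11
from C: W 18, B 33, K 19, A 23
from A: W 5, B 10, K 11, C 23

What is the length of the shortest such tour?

Shortest round trip = 73 min.

With 4 stops there are 4!/2 = 12 distinct round trips (a route and its reverse cost the same).
W-B-K-C-A-W: 15+21+19+23+5 = 83
W-B-K-A-C-W: 15+21+11+23+18 = 88
W-B-C-K-A-W: 15+33+19+11+5 = 83
W-B-C-A-K-W: 15+33+23+11+16 = 98
W-B-A-K-C-W: 15+10+11+19+18 = 73
W-B-A-C-K-W: 15+10+23+19+16 = 83
W-K-B-C-A-W: 16+21+33+23+5 = 98
W-K-B-A-C-W: 16+21+10+23+18 = 88
W-K-C-B-A-W: 16+19+33+10+5 = 83
W-K-A-B-C-W: 16+11+10+33+18 = 88
W-C-B-K-A-W: 18+33+21+11+5 = 88
W-C-K-B-A-W: 18+19+21+10+5 = 73
The minimum is 73.
One optimal route: W → B → A → K → C → W (or its reverse).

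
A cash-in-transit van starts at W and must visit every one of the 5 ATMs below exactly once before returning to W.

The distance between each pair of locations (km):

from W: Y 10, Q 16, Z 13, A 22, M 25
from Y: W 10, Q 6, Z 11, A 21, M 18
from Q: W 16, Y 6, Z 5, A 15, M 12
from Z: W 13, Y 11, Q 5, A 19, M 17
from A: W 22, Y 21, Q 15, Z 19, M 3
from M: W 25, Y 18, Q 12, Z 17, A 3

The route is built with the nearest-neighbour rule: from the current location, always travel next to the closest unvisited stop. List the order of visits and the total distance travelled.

Total distance 63 km via the nearest-neighbour route W → Y → Q → Z → M → A → W.

W → [Y:10 / Z:13 / Q:16 / A:22 / M:25] → Y (10)
Y → [Q:6 / Z:11 / M:18 / A:21] → Q (6)
Q → [Z:5 / M:12 / A:15] → Z (5)
Z → [M:17 / A:19] → M (17)
M → [A:3] → A (3)
Return A→W: 22.
Total = 10 + 6 + 5 + 17 + 3 + 22 = 63.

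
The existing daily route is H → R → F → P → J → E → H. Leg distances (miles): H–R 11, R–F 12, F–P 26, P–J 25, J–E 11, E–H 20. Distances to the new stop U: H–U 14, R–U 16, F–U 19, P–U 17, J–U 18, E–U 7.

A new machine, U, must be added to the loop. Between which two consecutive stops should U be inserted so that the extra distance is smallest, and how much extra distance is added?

+1 miles — insert U between E and H.

Insertion cost between consecutive stops i–j is d(i,U) + d(U,j) − d(i,j):
  between H and R: 14 + 16 − 11 = 19
  between R and F: 16 + 19 − 12 = 23
  between F and P: 19 + 17 − 26 = 10
  between P and J: 17 + 18 − 25 = 10
  between J and E: 18 + 7 − 11 = 14
  between E and H: 7 + 14 − 20 = 1
Cheapest insertion is between E and H, adding 1.
New total = 105 + 1 = 106.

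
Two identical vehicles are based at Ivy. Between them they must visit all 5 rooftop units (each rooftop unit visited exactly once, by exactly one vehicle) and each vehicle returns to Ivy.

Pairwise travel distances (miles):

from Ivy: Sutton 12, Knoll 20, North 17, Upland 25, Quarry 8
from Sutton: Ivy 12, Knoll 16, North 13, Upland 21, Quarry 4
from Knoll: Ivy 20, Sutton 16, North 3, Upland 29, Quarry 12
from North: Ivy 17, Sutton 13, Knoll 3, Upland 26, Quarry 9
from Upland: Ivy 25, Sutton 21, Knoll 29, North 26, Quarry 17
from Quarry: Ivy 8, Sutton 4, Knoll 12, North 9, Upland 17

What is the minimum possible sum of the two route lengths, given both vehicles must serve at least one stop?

There are 2^4 − 1 = 15 ways to divide the 5 stops into two non-empty groups. For each, the best each vehicle can do is its own shortest tour through its group:
  {Sutton} + {Knoll, North, Upland, Quarry}: 24 + 74 = 98
  {Knoll} + {Sutton, North, Upland, Quarry}: 40 + 76 = 116
  {Sutton, Knoll} + {North, Upland, Quarry}: 48 + 68 = 116
  {North} + {Sutton, Knoll, Upland, Quarry}: 34 + 82 = 116
  {Sutton, North} + {Knoll, Upland, Quarry}: 42 + 74 = 116
  {Knoll, North} + {Sutton, Upland, Quarry}: 40 + 58 = 98
  … (15 splits in total)
Best: vehicle 1 Ivy → Sutton → Ivy = 24; vehicle 2 Ivy → Knoll → North → Upland → Quarry → Ivy = 74; combined 98.

98 miles — the smallest possible combined total.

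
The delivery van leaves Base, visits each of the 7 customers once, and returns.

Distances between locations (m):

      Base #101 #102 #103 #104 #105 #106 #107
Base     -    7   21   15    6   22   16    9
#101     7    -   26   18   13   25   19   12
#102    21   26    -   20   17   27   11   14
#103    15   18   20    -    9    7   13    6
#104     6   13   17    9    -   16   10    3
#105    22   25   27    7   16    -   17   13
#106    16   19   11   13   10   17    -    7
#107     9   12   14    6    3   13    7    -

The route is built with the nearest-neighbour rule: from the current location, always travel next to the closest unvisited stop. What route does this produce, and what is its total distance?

83 m along Base → #104 → #107 → #103 → #105 → #106 → #102 → #101 → Base.

Base → [#104:6 / #101:7 / #107:9 / #103:15 / #106:16 / #102:21 / #105:22] → #104 (6)
#104 → [#107:3 / #103:9 / #106:10 / #101:13 / #105:16 / #102:17] → #107 (3)
#107 → [#103:6 / #106:7 / #101:12 / #105:13 / #102:14] → #103 (6)
#103 → [#105:7 / #106:13 / #101:18 / #102:20] → #105 (7)
#105 → [#106:17 / #101:25 / #102:27] → #106 (17)
#106 → [#102:11 / #101:19] → #102 (11)
#102 → [#101:26] → #101 (26)
Return #101→Base: 7.
Total = 6 + 3 + 6 + 7 + 17 + 11 + 26 + 7 = 83.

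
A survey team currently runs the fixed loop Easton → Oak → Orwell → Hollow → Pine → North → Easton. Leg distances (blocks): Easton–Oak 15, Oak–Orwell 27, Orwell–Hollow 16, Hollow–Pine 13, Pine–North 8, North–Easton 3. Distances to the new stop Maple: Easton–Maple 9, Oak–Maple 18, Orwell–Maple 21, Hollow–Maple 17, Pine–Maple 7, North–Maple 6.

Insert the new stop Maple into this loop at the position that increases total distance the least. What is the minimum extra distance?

+5 blocks — insert Maple between Pine and North.

Insertion cost between consecutive stops i–j is d(i,Maple) + d(Maple,j) − d(i,j):
  between Easton and Oak: 9 + 18 − 15 = 12
  between Oak and Orwell: 18 + 21 − 27 = 12
  between Orwell and Hollow: 21 + 17 − 16 = 22
  between Hollow and Pine: 17 + 7 − 13 = 11
  between Pine and North: 7 + 6 − 8 = 5
  between North and Easton: 6 + 9 − 3 = 12
Cheapest insertion is between Pine and North, adding 5.
New total = 82 + 5 = 87.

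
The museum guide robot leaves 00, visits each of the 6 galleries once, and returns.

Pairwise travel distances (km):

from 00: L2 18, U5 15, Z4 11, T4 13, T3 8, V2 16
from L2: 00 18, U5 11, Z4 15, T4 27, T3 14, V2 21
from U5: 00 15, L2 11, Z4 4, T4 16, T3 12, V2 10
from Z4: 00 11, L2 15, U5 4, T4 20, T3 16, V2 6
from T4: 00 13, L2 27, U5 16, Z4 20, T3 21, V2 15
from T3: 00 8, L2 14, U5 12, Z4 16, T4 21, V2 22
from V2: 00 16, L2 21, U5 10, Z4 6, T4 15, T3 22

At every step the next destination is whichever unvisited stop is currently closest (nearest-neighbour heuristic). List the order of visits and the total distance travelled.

From 00: distances to unvisited — T3=8, Z4=11, T4=13, U5=15, V2=16, L2=18. Nearest is T3 (8).
From T3: distances to unvisited — U5=12, L2=14, Z4=16, T4=21, V2=22. Nearest is U5 (12).
From U5: distances to unvisited — Z4=4, V2=10, L2=11, T4=16. Nearest is Z4 (4).
From Z4: distances to unvisited — V2=6, L2=15, T4=20. Nearest is V2 (6).
From V2: distances to unvisited — T4=15, L2=21. Nearest is T4 (15).
From T4: distances to unvisited — L2=27. Nearest is L2 (27).
Return L2→00: 18.
Total = 8 + 12 + 4 + 6 + 15 + 27 + 18 = 90.

Nearest-neighbour total = 90 km; route 00 → T3 → U5 → Z4 → V2 → T4 → L2 → 00.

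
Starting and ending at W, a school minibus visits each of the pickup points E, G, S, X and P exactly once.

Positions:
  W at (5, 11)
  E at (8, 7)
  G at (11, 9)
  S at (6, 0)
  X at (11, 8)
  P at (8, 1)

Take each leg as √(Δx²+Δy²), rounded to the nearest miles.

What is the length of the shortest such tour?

With 5 stops there are 5!/2 = 60 distinct round trips (a route and its reverse cost the same).
W - E - G - S - X - P - W: 5+4+10+9+8+10 = 46
W - E - G - S - P - X - W: 5+4+10+2+8+7 = 36
W - E - G - X - S - P - W: 5+4+1+9+2+10 = 31
W - E - G - X - P - S - W: 5+4+1+8+2+11 = 31
W - E - G - P - S - X - W: 5+4+9+2+9+7 = 36
W - E - G - P - X - S - W: 5+4+9+8+9+11 = 46
W - E - S - G - X - P - W: 5+7+10+1+8+10 = 41
W - E - S - G - P - X - W: 5+7+10+9+8+7 = 46
W - E - S - X - G - P - W: 5+7+9+1+9+10 = 41
W - E - S - X - P - G - W: 5+7+9+8+9+6 = 44
W - E - S - P - G - X - W: 5+7+2+9+1+7 = 31
W - E - S - P - X - G - W: 5+7+2+8+1+6 = 29
W - E - X - G - S - P - W: 5+3+1+10+2+10 = 31
W - E - X - G - P - S - W: 5+3+1+9+2+11 = 31
… (46 more)
The minimum is 29.
One optimal route: W → E → S → P → X → G → W (or its reverse).

29 miles — the shortest possible round trip.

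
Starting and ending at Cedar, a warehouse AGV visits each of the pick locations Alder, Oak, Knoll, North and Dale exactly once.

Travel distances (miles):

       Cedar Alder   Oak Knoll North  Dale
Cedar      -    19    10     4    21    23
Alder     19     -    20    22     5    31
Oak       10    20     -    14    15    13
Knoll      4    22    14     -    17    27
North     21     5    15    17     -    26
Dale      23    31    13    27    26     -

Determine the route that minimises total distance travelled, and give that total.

With 5 stops there are 5!/2 = 60 distinct round trips (a route and its reverse cost the same).
Cedar - Alder - Oak - Knoll - North - Dale - Cedar: 19+20+14+17+26+23 = 119
Cedar - Alder - Oak - Knoll - Dale - North - Cedar: 19+20+14+27+26+21 = 127
Cedar - Alder - Oak - North - Knoll - Dale - Cedar: 19+20+15+17+27+23 = 121
Cedar - Alder - Oak - North - Dale - Knoll - Cedar: 19+20+15+26+27+4 = 111
Cedar - Alder - Oak - Dale - Knoll - North - Cedar: 19+20+13+27+17+21 = 117
Cedar - Alder - Oak - Dale - North - Knoll - Cedar: 19+20+13+26+17+4 = 99
Cedar - Alder - Knoll - Oak - North - Dale - Cedar: 19+22+14+15+26+23 = 119
Cedar - Alder - Knoll - Oak - Dale - North - Cedar: 19+22+14+13+26+21 = 115
Cedar - Alder - Knoll - North - Oak - Dale - Cedar: 19+22+17+15+13+23 = 109
Cedar - Alder - Knoll - North - Dale - Oak - Cedar: 19+22+17+26+13+10 = 107
Cedar - Alder - Knoll - Dale - Oak - North - Cedar: 19+22+27+13+15+21 = 117
Cedar - Alder - Knoll - Dale - North - Oak - Cedar: 19+22+27+26+15+10 = 119
Cedar - Alder - North - Oak - Knoll - Dale - Cedar: 19+5+15+14+27+23 = 103
Cedar - Alder - North - Oak - Dale - Knoll - Cedar: 19+5+15+13+27+4 = 83
… (46 more)
Cedar - Oak - Dale - Alder - North - Knoll - Cedar: 10+13+31+5+17+4 = 80  ← best
The minimum is 80.
One optimal route: Cedar → Oak → Dale → Alder → North → Knoll → Cedar (or its reverse).

80 miles — the shortest possible round trip.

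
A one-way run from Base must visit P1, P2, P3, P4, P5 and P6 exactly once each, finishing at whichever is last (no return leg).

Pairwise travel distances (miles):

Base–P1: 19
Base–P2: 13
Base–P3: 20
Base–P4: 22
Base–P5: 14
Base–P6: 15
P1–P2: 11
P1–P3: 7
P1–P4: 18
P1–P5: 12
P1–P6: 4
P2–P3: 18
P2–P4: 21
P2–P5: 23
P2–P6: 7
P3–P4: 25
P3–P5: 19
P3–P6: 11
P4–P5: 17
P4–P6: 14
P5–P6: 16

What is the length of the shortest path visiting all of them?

Minimum one-way distance = 67 miles.

There are 6! = 720 possible orderings.
Base - P1 - P2 - P3 - P4 - P5 - P6: 19+11+18+25+17+16 = 106
Base - P1 - P2 - P3 - P4 - P6 - P5: 19+11+18+25+14+16 = 103
Base - P1 - P2 - P3 - P5 - P4 - P6: 19+11+18+19+17+14 = 98
Base - P1 - P2 - P3 - P5 - P6 - P4: 19+11+18+19+16+14 = 97
Base - P1 - P2 - P3 - P6 - P4 - P5: 19+11+18+11+14+17 = 90
Base - P1 - P2 - P3 - P6 - P5 - P4: 19+11+18+11+16+17 = 92
Base - P1 - P2 - P4 - P3 - P5 - P6: 19+11+21+25+19+16 = 111
Base - P1 - P2 - P4 - P3 - P6 - P5: 19+11+21+25+11+16 = 103
… (712 more)
Base - P2 - P6 - P1 - P3 - P5 - P4: 13+7+4+7+19+17 = 67  ← best
The minimum is 67.
One shortest path: Base → P2 → P6 → P1 → P3 → P5 → P4.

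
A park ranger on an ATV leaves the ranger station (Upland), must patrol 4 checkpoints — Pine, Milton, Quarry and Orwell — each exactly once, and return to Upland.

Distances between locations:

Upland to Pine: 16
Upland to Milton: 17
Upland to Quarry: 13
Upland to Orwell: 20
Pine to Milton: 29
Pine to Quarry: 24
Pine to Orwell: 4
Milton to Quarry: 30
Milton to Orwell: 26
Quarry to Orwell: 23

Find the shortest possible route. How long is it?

84 — the shortest possible round trip.

Upland-Pine-Milton-Quarry-Orwell-Upland: 16+29+30+23+20 = 118
Upland-Pine-Milton-Orwell-Quarry-Upland: 16+29+26+23+13 = 107
Upland-Pine-Quarry-Milton-Orwell-Upland: 16+24+30+26+20 = 116
Upland-Pine-Quarry-Orwell-Milton-Upland: 16+24+23+26+17 = 106
Upland-Pine-Orwell-Milton-Quarry-Upland: 16+4+26+30+13 = 89
Upland-Pine-Orwell-Quarry-Milton-Upland: 16+4+23+30+17 = 90
Upland-Milton-Pine-Quarry-Orwell-Upland: 17+29+24+23+20 = 113
Upland-Milton-Pine-Orwell-Quarry-Upland: 17+29+4+23+13 = 86
Upland-Milton-Quarry-Pine-Orwell-Upland: 17+30+24+4+20 = 95
Upland-Milton-Orwell-Pine-Quarry-Upland: 17+26+4+24+13 = 84
Upland-Quarry-Pine-Milton-Orwell-Upland: 13+24+29+26+20 = 112
Upland-Quarry-Milton-Pine-Orwell-Upland: 13+30+29+4+20 = 96
The minimum is 84.
One optimal route: Upland → Milton → Orwell → Pine → Quarry → Upland (or its reverse).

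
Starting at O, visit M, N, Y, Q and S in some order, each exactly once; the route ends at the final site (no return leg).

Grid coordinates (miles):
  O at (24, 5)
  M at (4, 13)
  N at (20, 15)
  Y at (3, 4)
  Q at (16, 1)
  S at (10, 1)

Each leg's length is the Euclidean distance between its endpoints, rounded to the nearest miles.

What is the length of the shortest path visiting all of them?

Minimum one-way distance = 48 miles.

There are 5! = 120 possible orderings.
O → M → N → Y → Q → S: 22+16+20+13+6 = 77
O → M → N → Y → S → Q: 22+16+20+8+6 = 72
O → M → N → Q → Y → S: 22+16+15+13+8 = 74
O → M → N → Q → S → Y: 22+16+15+6+8 = 67
O → M → N → S → Y → Q: 22+16+17+8+13 = 76
O → M → N → S → Q → Y: 22+16+17+6+13 = 74
O → M → Y → N → Q → S: 22+9+20+15+6 = 72
O → M → Y → N → S → Q: 22+9+20+17+6 = 74
O → M → Y → Q → N → S: 22+9+13+15+17 = 76
O → M → Y → Q → S → N: 22+9+13+6+17 = 67
O → M → Y → S → N → Q: 22+9+8+17+15 = 71
O → M → Y → S → Q → N: 22+9+8+6+15 = 60
O → M → Q → N → Y → S: 22+17+15+20+8 = 82
O → M → Q → N → S → Y: 22+17+15+17+8 = 79
… (106 more)
O → Q → S → Y → M → N: 9+6+8+9+16 = 48  ← best
The minimum is 48.
One shortest path: O → Q → S → Y → M → N.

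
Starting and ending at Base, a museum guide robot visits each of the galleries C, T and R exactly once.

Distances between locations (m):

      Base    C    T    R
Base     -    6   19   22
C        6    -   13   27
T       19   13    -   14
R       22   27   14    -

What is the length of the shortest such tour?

Base - C - T - R - Base: 6+13+14+22 = 55
Base - C - R - T - Base: 6+27+14+19 = 66
Base - T - C - R - Base: 19+13+27+22 = 81
The minimum is 55.
One optimal route: Base → C → T → R → Base (or its reverse).

55 m — the shortest possible round trip.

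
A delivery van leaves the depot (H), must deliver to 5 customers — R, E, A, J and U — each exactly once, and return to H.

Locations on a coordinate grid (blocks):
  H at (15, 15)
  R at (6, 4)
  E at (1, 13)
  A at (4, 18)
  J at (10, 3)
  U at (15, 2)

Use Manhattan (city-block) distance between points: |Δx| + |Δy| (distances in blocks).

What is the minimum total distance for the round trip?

With 5 stops there are 5!/2 = 60 distinct round trips (a route and its reverse cost the same).
H-R-E-A-J-U-H: 20+14+8+21+6+13 = 82
H-R-E-A-U-J-H: 20+14+8+27+6+17 = 92
H-R-E-J-A-U-H: 20+14+19+21+27+13 = 114
H-R-E-J-U-A-H: 20+14+19+6+27+14 = 100
H-R-E-U-A-J-H: 20+14+25+27+21+17 = 124
H-R-E-U-J-A-H: 20+14+25+6+21+14 = 100
H-R-A-E-J-U-H: 20+16+8+19+6+13 = 82
H-R-A-E-U-J-H: 20+16+8+25+6+17 = 92
H-R-A-J-E-U-H: 20+16+21+19+25+13 = 114
H-R-A-J-U-E-H: 20+16+21+6+25+16 = 104
H-R-A-U-E-J-H: 20+16+27+25+19+17 = 124
H-R-A-U-J-E-H: 20+16+27+6+19+16 = 104
H-R-J-E-A-U-H: 20+5+19+8+27+13 = 92
H-R-J-E-U-A-H: 20+5+19+25+27+14 = 110
… (46 more)
H-A-E-R-J-U-H: 14+8+14+5+6+13 = 60  ← best
The minimum is 60.
One optimal route: H → A → E → R → J → U → H (or its reverse).

Shortest round trip = 60 blocks.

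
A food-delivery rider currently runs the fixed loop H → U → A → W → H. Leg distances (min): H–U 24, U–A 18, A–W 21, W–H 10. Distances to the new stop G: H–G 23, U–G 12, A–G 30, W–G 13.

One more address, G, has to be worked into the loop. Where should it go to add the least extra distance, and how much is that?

Insertion cost between consecutive stops i–j is d(i,G) + d(G,j) − d(i,j):
  between H and U: 23 + 12 − 24 = 11
  between U and A: 12 + 30 − 18 = 24
  between A and W: 30 + 13 − 21 = 22
  between W and H: 13 + 23 − 10 = 26
Cheapest insertion is between H and U, adding 11.
New total = 73 + 11 = 84.

+11 min — insert G between H and U.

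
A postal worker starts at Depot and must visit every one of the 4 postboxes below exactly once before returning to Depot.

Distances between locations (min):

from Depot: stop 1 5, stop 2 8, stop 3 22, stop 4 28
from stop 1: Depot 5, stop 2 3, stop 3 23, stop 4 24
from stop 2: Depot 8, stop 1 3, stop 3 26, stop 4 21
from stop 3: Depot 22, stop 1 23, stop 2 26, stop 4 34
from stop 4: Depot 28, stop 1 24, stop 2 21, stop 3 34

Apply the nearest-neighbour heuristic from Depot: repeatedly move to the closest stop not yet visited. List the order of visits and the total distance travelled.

At Depot the remaining stops are stop 1 5, stop 2 8, stop 3 22, stop 4 28; go to stop 1.
At stop 1 the remaining stops are stop 2 3, stop 3 23, stop 4 24; go to stop 2.
At stop 2 the remaining stops are stop 4 21, stop 3 26; go to stop 4.
At stop 4 the remaining stops are stop 3 34; go to stop 3.
Return stop 3→Depot: 22.
Total = 5 + 3 + 21 + 34 + 22 = 85.

Total distance 85 min via the nearest-neighbour route Depot → stop 1 → stop 2 → stop 4 → stop 3 → Depot.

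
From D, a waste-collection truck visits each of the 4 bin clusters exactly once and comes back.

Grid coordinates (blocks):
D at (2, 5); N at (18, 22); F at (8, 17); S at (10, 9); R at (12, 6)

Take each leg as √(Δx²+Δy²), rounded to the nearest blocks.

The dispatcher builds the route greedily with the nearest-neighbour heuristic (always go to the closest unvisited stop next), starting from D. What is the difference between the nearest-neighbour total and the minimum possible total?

D: S=9, R=10, F=13, N=23 ⇒ S
S: R=4, F=8, N=15 ⇒ R
R: F=12, N=17 ⇒ F
F: N=11 ⇒ N
NN route D → S → R → F → N → D costs 59.
Optimal: D → F → N → S → R → D costs 53 (by enumerating all 12 distinct tours).
Excess = 59 − 53 = 6.

The nearest-neighbour route is 6 blocks longer than optimal.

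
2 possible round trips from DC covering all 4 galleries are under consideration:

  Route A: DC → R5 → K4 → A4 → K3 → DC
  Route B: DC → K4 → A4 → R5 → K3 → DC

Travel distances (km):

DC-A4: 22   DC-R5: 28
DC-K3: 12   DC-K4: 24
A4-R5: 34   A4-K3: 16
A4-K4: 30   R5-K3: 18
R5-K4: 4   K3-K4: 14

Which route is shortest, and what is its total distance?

Route A: 28 + 4 + 30 + 16 + 12 = 90
Route B: 24 + 30 + 34 + 18 + 12 = 118

90 km — Route A is the shortest.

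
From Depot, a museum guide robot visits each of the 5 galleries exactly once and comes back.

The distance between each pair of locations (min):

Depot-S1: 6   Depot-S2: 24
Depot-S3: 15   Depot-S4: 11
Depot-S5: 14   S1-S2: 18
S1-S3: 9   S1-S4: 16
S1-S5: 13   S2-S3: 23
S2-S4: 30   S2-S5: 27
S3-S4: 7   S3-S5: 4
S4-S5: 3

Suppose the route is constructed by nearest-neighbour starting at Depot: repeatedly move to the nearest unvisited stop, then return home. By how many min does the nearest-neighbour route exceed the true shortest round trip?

Depot: S1=6, S4=11, S5=14, S3=15, S2=24 ⇒ S1
S1: S3=9, S5=13, S4=16, S2=18 ⇒ S3
S3: S5=4, S4=7, S2=23 ⇒ S5
S5: S4=3, S2=27 ⇒ S4
S4: S2=30 ⇒ S2
NN route Depot → S1 → S3 → S5 → S4 → S2 → Depot costs 76.
Optimal: Depot → S1 → S2 → S3 → S5 → S4 → Depot costs 65 (by enumerating all 60 distinct tours).
Excess = 76 − 65 = 11.

Excess over optimum: 11 min.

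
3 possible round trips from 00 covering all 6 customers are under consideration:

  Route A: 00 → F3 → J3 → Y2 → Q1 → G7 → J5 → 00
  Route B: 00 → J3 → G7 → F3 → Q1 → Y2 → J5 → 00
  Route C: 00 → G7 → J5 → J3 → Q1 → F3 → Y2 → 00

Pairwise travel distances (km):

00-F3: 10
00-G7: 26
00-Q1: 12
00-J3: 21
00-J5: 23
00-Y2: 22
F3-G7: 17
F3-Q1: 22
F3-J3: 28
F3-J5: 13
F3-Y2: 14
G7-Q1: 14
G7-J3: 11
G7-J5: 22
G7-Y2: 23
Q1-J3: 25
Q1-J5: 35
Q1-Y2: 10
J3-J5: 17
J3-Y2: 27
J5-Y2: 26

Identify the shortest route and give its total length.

130 km — Route B is the shortest.

Route A: 10 + 28 + 27 + 10 + 14 + 22 + 23 = 134
Route B: 21 + 11 + 17 + 22 + 10 + 26 + 23 = 130
Route C: 26 + 22 + 17 + 25 + 22 + 14 + 22 = 148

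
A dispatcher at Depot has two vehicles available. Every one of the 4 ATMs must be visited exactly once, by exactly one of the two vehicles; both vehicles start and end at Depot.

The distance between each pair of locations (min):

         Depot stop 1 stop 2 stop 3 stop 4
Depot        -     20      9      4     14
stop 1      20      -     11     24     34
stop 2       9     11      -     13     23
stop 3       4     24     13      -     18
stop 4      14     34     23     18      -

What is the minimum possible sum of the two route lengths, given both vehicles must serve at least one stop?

Minimum combined distance: 76 min.

Try each way of splitting the stops between the two vehicles (each non-empty) and, for each split, find the best tour for each vehicle:
  {stop 1} + {stop 2, stop 3, stop 4}: 40 + 54 = 94
  {stop 2} + {stop 1, stop 3, stop 4}: 18 + 76 = 94
  {stop 1, stop 2} + {stop 3, stop 4}: 40 + 36 = 76
  {stop 3} + {stop 1, stop 2, stop 4}: 8 + 68 = 76
  {stop 1, stop 3} + {stop 2, stop 4}: 48 + 46 = 94
  {stop 2, stop 3} + {stop 1, stop 4}: 26 + 68 = 94
  … (7 splits in total)
Best: vehicle 1 Depot → stop 1 → stop 2 → Depot = 40; vehicle 2 Depot → stop 3 → stop 4 → Depot = 36; combined 76.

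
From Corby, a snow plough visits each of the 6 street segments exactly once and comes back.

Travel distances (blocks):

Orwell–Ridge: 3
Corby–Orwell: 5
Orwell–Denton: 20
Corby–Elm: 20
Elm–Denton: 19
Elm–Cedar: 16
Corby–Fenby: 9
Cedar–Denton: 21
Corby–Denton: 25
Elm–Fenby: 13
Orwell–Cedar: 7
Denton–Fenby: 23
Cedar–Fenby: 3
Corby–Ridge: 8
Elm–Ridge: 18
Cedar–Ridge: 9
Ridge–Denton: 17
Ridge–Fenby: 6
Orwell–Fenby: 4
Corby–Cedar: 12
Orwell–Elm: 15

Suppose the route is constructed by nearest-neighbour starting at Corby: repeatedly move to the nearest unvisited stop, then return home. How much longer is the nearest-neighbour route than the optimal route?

Excess over optimum: 5 blocks.

From Corby: Orwell=5, Ridge=8, Fenby=9, Cedar=12, Elm=20, Denton=25 → choose Orwell (5).
From Orwell: Ridge=3, Fenby=4, Cedar=7, Elm=15, Denton=20 → choose Ridge (3).
From Ridge: Fenby=6, Cedar=9, Denton=17, Elm=18 → choose Fenby (6).
From Fenby: Cedar=3, Elm=13, Denton=23 → choose Cedar (3).
From Cedar: Elm=16, Denton=21 → choose Elm (16).
From Elm: Denton=19 → choose Denton (19).
NN route Corby → Orwell → Ridge → Fenby → Cedar → Elm → Denton → Corby costs 77.
Optimal: Corby → Orwell → Cedar → Fenby → Elm → Denton → Ridge → Corby costs 72 (by enumerating all 360 distinct tours).
Excess = 77 − 72 = 5.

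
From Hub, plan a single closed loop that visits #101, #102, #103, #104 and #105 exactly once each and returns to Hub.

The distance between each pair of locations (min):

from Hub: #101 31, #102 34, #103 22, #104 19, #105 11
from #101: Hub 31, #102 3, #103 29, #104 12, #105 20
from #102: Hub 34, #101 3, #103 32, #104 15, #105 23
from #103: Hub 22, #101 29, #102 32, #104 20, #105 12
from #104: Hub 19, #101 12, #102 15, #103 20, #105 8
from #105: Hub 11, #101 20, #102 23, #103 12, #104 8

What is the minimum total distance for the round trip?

With 5 stops there are 5!/2 = 60 distinct round trips (a route and its reverse cost the same).
Hub→#101→#102→#103→#104→#105→Hub: 31+3+32+20+8+11 = 105
Hub→#101→#102→#103→#105→#104→Hub: 31+3+32+12+8+19 = 105
Hub→#101→#102→#104→#103→#105→Hub: 31+3+15+20+12+11 = 92
Hub→#101→#102→#104→#105→#103→Hub: 31+3+15+8+12+22 = 91
Hub→#101→#102→#105→#103→#104→Hub: 31+3+23+12+20+19 = 108
Hub→#101→#102→#105→#104→#103→Hub: 31+3+23+8+20+22 = 107
Hub→#101→#103→#102→#104→#105→Hub: 31+29+32+15+8+11 = 126
Hub→#101→#103→#102→#105→#104→Hub: 31+29+32+23+8+19 = 142
Hub→#101→#103→#104→#102→#105→Hub: 31+29+20+15+23+11 = 129
Hub→#101→#103→#104→#105→#102→Hub: 31+29+20+8+23+34 = 145
Hub→#101→#103→#105→#102→#104→Hub: 31+29+12+23+15+19 = 129
Hub→#101→#103→#105→#104→#102→Hub: 31+29+12+8+15+34 = 129
Hub→#101→#104→#102→#103→#105→Hub: 31+12+15+32+12+11 = 113
Hub→#101→#104→#102→#105→#103→Hub: 31+12+15+23+12+22 = 115
… (46 more)
Hub→#103→#101→#102→#104→#105→Hub: 22+29+3+15+8+11 = 88  ← best
The minimum is 88.
One optimal route: Hub → #103 → #101 → #102 → #104 → #105 → Hub (or its reverse).

Minimum total distance: 88 min.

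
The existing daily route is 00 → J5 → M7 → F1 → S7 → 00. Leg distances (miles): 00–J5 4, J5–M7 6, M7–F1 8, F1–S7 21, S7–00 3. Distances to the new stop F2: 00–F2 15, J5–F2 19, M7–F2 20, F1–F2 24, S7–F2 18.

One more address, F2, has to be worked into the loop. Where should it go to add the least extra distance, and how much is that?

+21 miles — insert F2 between F1 and S7.

Insertion cost between consecutive stops i–j is d(i,F2) + d(F2,j) − d(i,j):
  between 00 and J5: 15 + 19 − 4 = 30
  between J5 and M7: 19 + 20 − 6 = 33
  between M7 and F1: 20 + 24 − 8 = 36
  between F1 and S7: 24 + 18 − 21 = 21
  between S7 and 00: 18 + 15 − 3 = 30
Cheapest insertion is between F1 and S7, adding 21.
New total = 42 + 21 = 63.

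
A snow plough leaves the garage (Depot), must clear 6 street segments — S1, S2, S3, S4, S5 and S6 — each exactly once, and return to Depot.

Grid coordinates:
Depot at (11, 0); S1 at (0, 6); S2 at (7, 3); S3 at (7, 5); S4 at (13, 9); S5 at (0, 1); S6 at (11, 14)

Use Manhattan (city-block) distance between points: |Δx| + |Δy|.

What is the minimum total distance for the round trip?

Depot→S1→S2→S3→S4→S5→S6→Depot: 17+10+2+10+21+24+14 = 98
Depot→S1→S2→S3→S4→S6→S5→Depot: 17+10+2+10+7+24+12 = 82
Depot→S1→S2→S3→S5→S4→S6→Depot: 17+10+2+11+21+7+14 = 82
Depot→S1→S2→S3→S5→S6→S4→Depot: 17+10+2+11+24+7+11 = 82
Depot→S1→S2→S3→S6→S4→S5→Depot: 17+10+2+13+7+21+12 = 82
Depot→S1→S2→S3→S6→S5→S4→Depot: 17+10+2+13+24+21+11 = 98
Depot→S1→S2→S4→S3→S5→S6→Depot: 17+10+12+10+11+24+14 = 98
Depot→S1→S2→S4→S3→S6→S5→Depot: 17+10+12+10+13+24+12 = 98
… (352 more)
Depot→S2→S5→S1→S3→S4→S6→Depot: 7+9+5+8+10+7+14 = 60  ← best
The minimum is 60.
One optimal route: Depot → S2 → S5 → S1 → S3 → S4 → S6 → Depot (or its reverse).

Minimum total distance: 60.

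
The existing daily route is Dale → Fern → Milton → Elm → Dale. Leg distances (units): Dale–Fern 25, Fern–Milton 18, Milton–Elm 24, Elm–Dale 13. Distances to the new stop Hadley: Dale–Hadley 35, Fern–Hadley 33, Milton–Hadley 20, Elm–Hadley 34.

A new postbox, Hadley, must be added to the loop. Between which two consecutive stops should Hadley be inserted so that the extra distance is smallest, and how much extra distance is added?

Insertion cost between consecutive stops i–j is d(i,Hadley) + d(Hadley,j) − d(i,j):
  between Dale and Fern: 35 + 33 − 25 = 43
  between Fern and Milton: 33 + 20 − 18 = 35
  between Milton and Elm: 20 + 34 − 24 = 30
  between Elm and Dale: 34 + 35 − 13 = 56
Cheapest insertion is between Milton and Elm, adding 30.
New total = 80 + 30 = 110.

Adding 30 by placing Hadley on the Milton–Elm leg.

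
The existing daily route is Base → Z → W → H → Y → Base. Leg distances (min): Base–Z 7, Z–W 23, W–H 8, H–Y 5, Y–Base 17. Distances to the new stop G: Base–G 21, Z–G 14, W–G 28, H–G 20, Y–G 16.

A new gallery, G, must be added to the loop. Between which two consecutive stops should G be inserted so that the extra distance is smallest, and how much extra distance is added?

Insertion cost between consecutive stops i–j is d(i,G) + d(G,j) − d(i,j):
  between Base and Z: 21 + 14 − 7 = 28
  between Z and W: 14 + 28 − 23 = 19
  between W and H: 28 + 20 − 8 = 40
  between H and Y: 20 + 16 − 5 = 31
  between Y and Base: 16 + 21 − 17 = 20
Cheapest insertion is between Z and W, adding 19.
New total = 60 + 19 = 79.

Adding 19 min by placing G on the Z–W leg.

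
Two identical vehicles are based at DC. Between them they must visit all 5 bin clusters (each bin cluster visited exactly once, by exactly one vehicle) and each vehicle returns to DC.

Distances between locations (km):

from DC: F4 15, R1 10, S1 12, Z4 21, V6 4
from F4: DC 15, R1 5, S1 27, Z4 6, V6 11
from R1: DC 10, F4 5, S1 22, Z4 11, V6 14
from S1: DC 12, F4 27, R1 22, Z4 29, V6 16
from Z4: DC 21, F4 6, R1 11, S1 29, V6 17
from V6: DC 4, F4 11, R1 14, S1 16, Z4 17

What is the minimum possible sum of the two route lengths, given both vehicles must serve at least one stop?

Check every non-empty split of the stops between the two vehicles; for each half take its own optimal tour:
  {F4} + {R1, S1, Z4, V6}: 30 + 66 = 96
  {R1} + {F4, S1, Z4, V6}: 20 + 62 = 82
  {F4, R1} + {S1, Z4, V6}: 30 + 62 = 92
  {S1} + {F4, R1, Z4, V6}: 24 + 42 = 66
  {F4, S1} + {R1, Z4, V6}: 54 + 42 = 96
  {R1, S1} + {F4, Z4, V6}: 44 + 42 = 86
  … (15 splits in total)
Best: vehicle 1 DC → S1 → DC = 24; vehicle 2 DC → R1 → F4 → Z4 → V6 → DC = 42; combined 66.

66 km — the smallest possible combined total.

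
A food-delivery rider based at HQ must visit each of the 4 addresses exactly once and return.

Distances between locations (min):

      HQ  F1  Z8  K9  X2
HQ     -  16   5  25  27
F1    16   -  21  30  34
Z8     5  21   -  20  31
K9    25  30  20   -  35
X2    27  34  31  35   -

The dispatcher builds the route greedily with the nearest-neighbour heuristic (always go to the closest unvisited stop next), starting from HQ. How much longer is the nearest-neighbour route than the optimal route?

HQ: Z8=5, F1=16, K9=25, X2=27 ⇒ Z8
Z8: K9=20, F1=21, X2=31 ⇒ K9
K9: F1=30, X2=35 ⇒ F1
F1: X2=34 ⇒ X2
NN route HQ → Z8 → K9 → F1 → X2 → HQ costs 116.
Optimal: HQ → F1 → X2 → K9 → Z8 → HQ costs 110 (by enumerating all 12 distinct tours).
Excess = 116 − 110 = 6.

Excess over optimum: 6 min.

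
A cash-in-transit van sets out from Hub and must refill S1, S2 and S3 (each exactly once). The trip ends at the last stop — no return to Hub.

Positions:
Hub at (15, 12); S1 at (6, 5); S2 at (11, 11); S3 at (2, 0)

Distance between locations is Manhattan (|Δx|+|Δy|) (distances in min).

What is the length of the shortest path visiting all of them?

There are 3! = 6 possible orderings.
Hub - S1 - S2 - S3: 16+11+20 = 47
Hub - S1 - S3 - S2: 16+9+20 = 45
Hub - S2 - S1 - S3: 5+11+9 = 25
Hub - S2 - S3 - S1: 5+20+9 = 34
Hub - S3 - S1 - S2: 25+9+11 = 45
Hub - S3 - S2 - S1: 25+20+11 = 56
The minimum is 25.
One shortest path: Hub → S2 → S1 → S3.

25 min — the minimum one-way total.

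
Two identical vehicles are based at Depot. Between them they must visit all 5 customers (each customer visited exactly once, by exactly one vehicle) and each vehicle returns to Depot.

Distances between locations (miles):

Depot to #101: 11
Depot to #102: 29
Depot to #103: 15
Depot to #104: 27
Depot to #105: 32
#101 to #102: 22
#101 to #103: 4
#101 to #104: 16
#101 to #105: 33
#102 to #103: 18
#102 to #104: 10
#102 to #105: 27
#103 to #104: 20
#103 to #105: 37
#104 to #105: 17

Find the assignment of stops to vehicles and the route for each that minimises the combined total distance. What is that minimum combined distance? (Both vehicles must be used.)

There are 2^4 − 1 = 15 ways to divide the 5 stops into two non-empty groups. For each, the best each vehicle can do is its own shortest tour through its group:
  {#101} + {#102, #103, #104, #105}: 22 + 92 = 114
  {#102} + {#101, #103, #104, #105}: 58 + 84 = 142
  {#101, #102} + {#103, #104, #105}: 62 + 84 = 146
  {#103} + {#101, #102, #104, #105}: 30 + 92 = 122
  {#101, #103} + {#102, #104, #105}: 30 + 88 = 118
  {#102, #103} + {#101, #104, #105}: 62 + 76 = 138
  … (15 splits in total)
Best: vehicle 1 Depot → #101 → Depot = 22; vehicle 2 Depot → #103 → #102 → #104 → #105 → Depot = 92; combined 114.

Minimum combined distance: 114 miles.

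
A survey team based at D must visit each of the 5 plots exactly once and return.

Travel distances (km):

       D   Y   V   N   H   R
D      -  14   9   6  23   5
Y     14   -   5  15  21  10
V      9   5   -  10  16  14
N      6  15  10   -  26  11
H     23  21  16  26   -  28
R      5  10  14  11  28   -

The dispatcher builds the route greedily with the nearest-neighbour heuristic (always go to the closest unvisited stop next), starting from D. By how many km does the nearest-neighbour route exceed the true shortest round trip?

11 km longer than the optimal tour.

From D: R=5, N=6, V=9, Y=14, H=23 → choose R (5).
From R: Y=10, N=11, V=14, H=28 → choose Y (10).
From Y: V=5, N=15, H=21 → choose V (5).
From V: N=10, H=16 → choose N (10).
From N: H=26 → choose H (26).
NN route D → R → Y → V → N → H → D costs 79.
Optimal: D → N → V → H → Y → R → D costs 68 (by enumerating all 60 distinct tours).
Excess = 79 − 68 = 11.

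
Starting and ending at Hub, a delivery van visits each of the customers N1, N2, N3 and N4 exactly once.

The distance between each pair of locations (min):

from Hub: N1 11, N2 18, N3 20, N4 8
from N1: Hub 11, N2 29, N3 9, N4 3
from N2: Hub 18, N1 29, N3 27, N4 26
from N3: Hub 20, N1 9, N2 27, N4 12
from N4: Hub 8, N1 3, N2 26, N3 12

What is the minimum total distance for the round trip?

Shortest round trip = 65 min.

Hub→N1→N2→N3→N4→Hub: 11+29+27+12+8 = 87
Hub→N1→N2→N4→N3→Hub: 11+29+26+12+20 = 98
Hub→N1→N3→N2→N4→Hub: 11+9+27+26+8 = 81
Hub→N1→N3→N4→N2→Hub: 11+9+12+26+18 = 76
Hub→N1→N4→N2→N3→Hub: 11+3+26+27+20 = 87
Hub→N1→N4→N3→N2→Hub: 11+3+12+27+18 = 71
Hub→N2→N1→N3→N4→Hub: 18+29+9+12+8 = 76
Hub→N2→N1→N4→N3→Hub: 18+29+3+12+20 = 82
Hub→N2→N3→N1→N4→Hub: 18+27+9+3+8 = 65
Hub→N2→N4→N1→N3→Hub: 18+26+3+9+20 = 76
Hub→N3→N1→N2→N4→Hub: 20+9+29+26+8 = 92
Hub→N3→N2→N1→N4→Hub: 20+27+29+3+8 = 87
The minimum is 65.
One optimal route: Hub → N2 → N3 → N1 → N4 → Hub (or its reverse).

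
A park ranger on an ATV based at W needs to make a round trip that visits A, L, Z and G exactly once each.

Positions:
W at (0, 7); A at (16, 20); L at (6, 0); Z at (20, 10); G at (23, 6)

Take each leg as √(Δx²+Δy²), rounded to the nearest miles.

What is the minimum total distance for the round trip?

Minimum total distance: 64 miles.

W → A → L → Z → G → W: 21+22+17+5+23 = 88
W → A → L → G → Z → W: 21+22+18+5+20 = 86
W → A → Z → L → G → W: 21+11+17+18+23 = 90
W → A → Z → G → L → W: 21+11+5+18+9 = 64
W → A → G → L → Z → W: 21+16+18+17+20 = 92
W → A → G → Z → L → W: 21+16+5+17+9 = 68
W → L → A → Z → G → W: 9+22+11+5+23 = 70
W → L → A → G → Z → W: 9+22+16+5+20 = 72
W → L → Z → A → G → W: 9+17+11+16+23 = 76
W → L → G → A → Z → W: 9+18+16+11+20 = 74
W → Z → A → L → G → W: 20+11+22+18+23 = 94
W → Z → L → A → G → W: 20+17+22+16+23 = 98
The minimum is 64.
One optimal route: W → A → Z → G → L → W (or its reverse).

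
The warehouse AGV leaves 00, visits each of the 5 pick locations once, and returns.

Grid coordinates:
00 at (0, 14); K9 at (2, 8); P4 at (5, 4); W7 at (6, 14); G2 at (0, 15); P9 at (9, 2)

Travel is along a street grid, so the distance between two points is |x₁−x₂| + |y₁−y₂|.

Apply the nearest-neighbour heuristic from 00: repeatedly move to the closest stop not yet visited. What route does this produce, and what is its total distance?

Total distance 52 via the nearest-neighbour route 00 → G2 → W7 → K9 → P4 → P9 → 00.

00 → [G2:1 / W7:6 / K9:8 / P4:15 / P9:21] → G2 (1)
G2 → [W7:7 / K9:9 / P4:16 / P9:22] → W7 (7)
W7 → [K9:10 / P4:11 / P9:15] → K9 (10)
K9 → [P4:7 / P9:13] → P4 (7)
P4 → [P9:6] → P9 (6)
Return P9→00: 21.
Total = 1 + 7 + 10 + 7 + 6 + 21 = 52.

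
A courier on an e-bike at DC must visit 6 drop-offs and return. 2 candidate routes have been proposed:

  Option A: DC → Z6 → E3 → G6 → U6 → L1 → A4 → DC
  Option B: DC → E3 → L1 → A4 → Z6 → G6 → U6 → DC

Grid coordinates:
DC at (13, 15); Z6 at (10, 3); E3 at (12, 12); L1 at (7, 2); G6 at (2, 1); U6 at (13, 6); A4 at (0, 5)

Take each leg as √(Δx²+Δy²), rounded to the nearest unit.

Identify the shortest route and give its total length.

61 — Option B is the shortest.

Option A: 12 + 9 + 15 + 12 + 7 + 8 + 16 = 79
Option B: 3 + 11 + 8 + 10 + 8 + 12 + 9 = 61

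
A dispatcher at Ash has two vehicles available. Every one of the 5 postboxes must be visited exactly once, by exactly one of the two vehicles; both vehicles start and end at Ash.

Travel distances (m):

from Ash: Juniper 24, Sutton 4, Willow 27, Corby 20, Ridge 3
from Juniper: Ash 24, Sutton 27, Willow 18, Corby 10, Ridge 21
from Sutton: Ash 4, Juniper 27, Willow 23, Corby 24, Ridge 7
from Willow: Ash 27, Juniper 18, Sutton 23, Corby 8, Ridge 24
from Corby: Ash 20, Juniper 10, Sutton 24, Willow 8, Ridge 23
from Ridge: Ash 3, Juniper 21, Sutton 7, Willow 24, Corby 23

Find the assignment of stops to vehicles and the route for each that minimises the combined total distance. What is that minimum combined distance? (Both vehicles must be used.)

Minimum combined distance: 75 m.

There are 2^4 − 1 = 15 ways to divide the 5 stops into two non-empty groups. For each, the best each vehicle can do is its own shortest tour through its group:
  {Juniper} + {Sutton, Willow, Corby, Ridge}: 48 + 61 = 109
  {Sutton} + {Juniper, Willow, Corby, Ridge}: 8 + 69 = 77
  {Juniper, Sutton} + {Willow, Corby, Ridge}: 55 + 55 = 110
  {Willow} + {Juniper, Sutton, Corby, Ridge}: 54 + 62 = 116
  {Juniper, Willow} + {Sutton, Corby, Ridge}: 69 + 54 = 123
  {Sutton, Willow} + {Juniper, Corby, Ridge}: 54 + 54 = 108
  … (15 splits in total)
  {Juniper, Sutton, Willow, Corby} + {Ridge}: 69 + 6 = 75  ← best
Best: vehicle 1 Ash → Juniper → Corby → Willow → Sutton → Ash = 69; vehicle 2 Ash → Ridge → Ash = 6; combined 75.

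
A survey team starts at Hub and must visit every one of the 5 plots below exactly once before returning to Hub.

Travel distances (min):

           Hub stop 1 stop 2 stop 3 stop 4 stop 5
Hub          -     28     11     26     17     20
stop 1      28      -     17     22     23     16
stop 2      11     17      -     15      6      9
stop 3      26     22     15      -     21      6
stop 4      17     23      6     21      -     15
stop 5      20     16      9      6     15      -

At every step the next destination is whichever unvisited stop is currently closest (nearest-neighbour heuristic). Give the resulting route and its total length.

At Hub the remaining stops are stop 2 11, stop 4 17, stop 5 20, stop 3 26, stop 1 28; go to stop 2.
At stop 2 the remaining stops are stop 4 6, stop 5 9, stop 3 15, stop 1 17; go to stop 4.
At stop 4 the remaining stops are stop 5 15, stop 3 21, stop 1 23; go to stop 5.
At stop 5 the remaining stops are stop 3 6, stop 1 16; go to stop 3.
At stop 3 the remaining stops are stop 1 22; go to stop 1.
Return stop 1→Hub: 28.
Total = 11 + 6 + 15 + 6 + 22 + 28 = 88.

88 min along Hub → stop 2 → stop 4 → stop 5 → stop 3 → stop 1 → Hub.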